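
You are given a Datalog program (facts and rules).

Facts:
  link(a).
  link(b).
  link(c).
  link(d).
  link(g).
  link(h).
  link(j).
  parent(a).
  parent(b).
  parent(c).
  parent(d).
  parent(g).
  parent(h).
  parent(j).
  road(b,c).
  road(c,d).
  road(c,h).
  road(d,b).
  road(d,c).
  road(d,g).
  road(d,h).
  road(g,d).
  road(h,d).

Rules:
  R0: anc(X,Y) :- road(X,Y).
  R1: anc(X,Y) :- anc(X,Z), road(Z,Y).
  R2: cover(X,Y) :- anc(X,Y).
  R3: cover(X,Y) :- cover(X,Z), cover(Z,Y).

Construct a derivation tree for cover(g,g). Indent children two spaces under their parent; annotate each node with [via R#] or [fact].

round 1: derive anc(b,c) via R0 from road(b,c)
round 1: derive anc(c,d) via R0 from road(c,d)
round 1: derive anc(c,h) via R0 from road(c,h)
round 1: derive anc(d,b) via R0 from road(d,b)
round 1: derive anc(d,c) via R0 from road(d,c)
round 1: derive anc(d,g) via R0 from road(d,g)
round 1: derive anc(d,h) via R0 from road(d,h)
round 1: derive anc(g,d) via R0 from road(g,d)
round 1: derive anc(h,d) via R0 from road(h,d)
round 2: derive anc(b,d) via R1 from anc(b,c), road(c,d)
round 2: derive anc(b,h) via R1 from anc(b,c), road(c,h)
round 2: derive anc(c,b) via R1 from anc(c,d), road(d,b)
round 2: derive anc(c,c) via R1 from anc(c,d), road(d,c)
round 2: derive anc(c,g) via R1 from anc(c,d), road(d,g)
round 2: derive anc(d,d) via R1 from anc(d,c), road(c,d)
round 2: derive anc(g,b) via R1 from anc(g,d), road(d,b)
round 2: derive anc(g,c) via R1 from anc(g,d), road(d,c)
round 2: derive anc(g,g) via R1 from anc(g,d), road(d,g)
round 2: derive anc(g,h) via R1 from anc(g,d), road(d,h)
round 2: derive anc(h,b) via R1 from anc(h,d), road(d,b)
round 2: derive anc(h,c) via R1 from anc(h,d), road(d,c)
round 2: derive anc(h,g) via R1 from anc(h,d), road(d,g)
round 2: derive anc(h,h) via R1 from anc(h,d), road(d,h)
round 2: derive cover(b,c) via R2 from anc(b,c)
round 2: derive cover(c,d) via R2 from anc(c,d)
round 2: derive cover(c,h) via R2 from anc(c,h)
round 2: derive cover(d,b) via R2 from anc(d,b)
round 2: derive cover(d,c) via R2 from anc(d,c)
round 2: derive cover(d,g) via R2 from anc(d,g)
round 2: derive cover(d,h) via R2 from anc(d,h)
round 2: derive cover(g,d) via R2 from anc(g,d)
round 2: derive cover(h,d) via R2 from anc(h,d)
round 3: derive anc(b,b) via R1 from anc(b,d), road(d,b)
round 3: derive anc(b,g) via R1 from anc(b,d), road(d,g)
round 3: derive cover(b,d) via R2 from anc(b,d)
round 3: derive cover(b,h) via R2 from anc(b,h)
round 3: derive cover(c,b) via R2 from anc(c,b)
round 3: derive cover(c,c) via R2 from anc(c,c)
round 3: derive cover(c,g) via R2 from anc(c,g)
round 3: derive cover(d,d) via R2 from anc(d,d)
round 3: derive cover(g,b) via R2 from anc(g,b)
round 3: derive cover(g,c) via R2 from anc(g,c)
round 3: derive cover(g,g) via R2 from anc(g,g)
round 3: derive cover(g,h) via R2 from anc(g,h)
round 3: derive cover(h,b) via R2 from anc(h,b)
round 3: derive cover(h,c) via R2 from anc(h,c)
round 3: derive cover(h,g) via R2 from anc(h,g)
round 3: derive cover(h,h) via R2 from anc(h,h)
round 4: derive cover(b,b) via R2 from anc(b,b)
round 4: derive cover(b,g) via R2 from anc(b,g)

cover(g,g)  [via R2]
  anc(g,g)  [via R1]
    anc(g,d)  [via R0]
      road(g,d)  [fact]
    road(d,g)  [fact]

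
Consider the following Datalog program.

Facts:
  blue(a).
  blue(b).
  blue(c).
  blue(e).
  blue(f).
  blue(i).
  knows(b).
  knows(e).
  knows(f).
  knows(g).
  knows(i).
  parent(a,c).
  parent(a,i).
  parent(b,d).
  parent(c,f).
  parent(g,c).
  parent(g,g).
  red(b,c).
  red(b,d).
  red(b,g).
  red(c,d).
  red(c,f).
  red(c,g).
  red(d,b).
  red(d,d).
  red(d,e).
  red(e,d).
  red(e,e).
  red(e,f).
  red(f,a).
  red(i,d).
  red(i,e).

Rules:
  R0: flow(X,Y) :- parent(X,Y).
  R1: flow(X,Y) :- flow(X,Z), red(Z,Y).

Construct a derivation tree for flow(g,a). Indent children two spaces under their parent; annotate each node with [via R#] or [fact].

flow(g,a)  [via R1]
  flow(g,f)  [via R1]
    flow(g,c)  [via R0]
      parent(g,c)  [fact]
    red(c,f)  [fact]
  red(f,a)  [fact]

round 1: derive flow(a,c) via R0 from parent(a,c)
round 1: derive flow(a,i) via R0 from parent(a,i)
round 1: derive flow(b,d) via R0 from parent(b,d)
round 1: derive flow(c,f) via R0 from parent(c,f)
round 1: derive flow(g,c) via R0 from parent(g,c)
round 1: derive flow(g,g) via R0 from parent(g,g)
round 2: derive flow(a,d) via R1 from flow(a,c), red(c,d)
round 2: derive flow(a,e) via R1 from flow(a,i), red(i,e)
round 2: derive flow(a,f) via R1 from flow(a,c), red(c,f)
round 2: derive flow(a,g) via R1 from flow(a,c), red(c,g)
round 2: derive flow(b,b) via R1 from flow(b,d), red(d,b)
round 2: derive flow(b,e) via R1 from flow(b,d), red(d,e)
round 2: derive flow(c,a) via R1 from flow(c,f), red(f,a)
round 2: derive flow(g,d) via R1 from flow(g,c), red(c,d)
round 2: derive flow(g,f) via R1 from flow(g,c), red(c,f)
round 3: derive flow(a,a) via R1 from flow(a,f), red(f,a)
round 3: derive flow(a,b) via R1 from flow(a,d), red(d,b)
round 3: derive flow(b,c) via R1 from flow(b,b), red(b,c)
round 3: derive flow(b,f) via R1 from flow(b,e), red(e,f)
round 3: derive flow(b,g) via R1 from flow(b,b), red(b,g)
round 3: derive flow(g,a) via R1 from flow(g,f), red(f,a)
round 3: derive flow(g,b) via R1 from flow(g,d), red(d,b)
round 3: derive flow(g,e) via R1 from flow(g,d), red(d,e)
round 4: derive flow(b,a) via R1 from flow(b,f), red(f,a)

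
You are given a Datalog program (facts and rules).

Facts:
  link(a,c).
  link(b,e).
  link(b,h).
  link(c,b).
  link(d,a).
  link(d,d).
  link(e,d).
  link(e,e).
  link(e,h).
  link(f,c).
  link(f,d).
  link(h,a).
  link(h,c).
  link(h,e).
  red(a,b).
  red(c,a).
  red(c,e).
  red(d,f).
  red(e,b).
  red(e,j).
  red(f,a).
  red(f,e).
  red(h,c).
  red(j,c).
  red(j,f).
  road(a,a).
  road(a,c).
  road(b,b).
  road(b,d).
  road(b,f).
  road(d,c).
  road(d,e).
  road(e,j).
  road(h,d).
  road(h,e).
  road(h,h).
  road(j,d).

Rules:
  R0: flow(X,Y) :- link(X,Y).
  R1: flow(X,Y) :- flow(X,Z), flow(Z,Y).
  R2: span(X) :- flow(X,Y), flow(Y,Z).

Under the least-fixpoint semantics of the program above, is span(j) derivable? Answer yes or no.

no

round 1: derive flow(a,c) via R0 from link(a,c)
round 1: derive flow(b,e) via R0 from link(b,e)
round 1: derive flow(b,h) via R0 from link(b,h)
round 1: derive flow(c,b) via R0 from link(c,b)
round 1: derive flow(d,a) via R0 from link(d,a)
round 1: derive flow(d,d) via R0 from link(d,d)
round 1: derive flow(e,d) via R0 from link(e,d)
round 1: derive flow(e,e) via R0 from link(e,e)
round 1: derive flow(e,h) via R0 from link(e,h)
round 1: derive flow(f,c) via R0 from link(f,c)
round 1: derive flow(f,d) via R0 from link(f,d)
round 1: derive flow(h,a) via R0 from link(h,a)
round 1: derive flow(h,c) via R0 from link(h,c)
round 1: derive flow(h,e) via R0 from link(h,e)
round 2: derive flow(a,b) via R1 from flow(a,c), flow(c,b)
round 2: derive flow(b,a) via R1 from flow(b,h), flow(h,a)
round 2: derive flow(b,c) via R1 from flow(b,h), flow(h,c)
round 2: derive flow(b,d) via R1 from flow(b,e), flow(e,d)
round 2: derive flow(c,e) via R1 from flow(c,b), flow(b,e)
round 2: derive flow(c,h) via R1 from flow(c,b), flow(b,h)
round 2: derive flow(d,c) via R1 from flow(d,a), flow(a,c)
round 2: derive flow(e,a) via R1 from flow(e,d), flow(d,a)
round 2: derive flow(e,c) via R1 from flow(e,h), flow(h,c)
round 2: derive flow(f,a) via R1 from flow(f,d), flow(d,a)
round 2: derive flow(f,b) via R1 from flow(f,c), flow(c,b)
round 2: derive flow(h,b) via R1 from flow(h,c), flow(c,b)
round 2: derive flow(h,d) via R1 from flow(h,e), flow(e,d)
round 2: derive flow(h,h) via R1 from flow(h,e), flow(e,h)
round 2: derive span(a) via R2 from flow(a,c), flow(c,b)
round 2: derive span(b) via R2 from flow(b,e), flow(e,d)
round 2: derive span(c) via R2 from flow(c,b), flow(b,e)
round 2: derive span(d) via R2 from flow(d,a), flow(a,c)
round 2: derive span(e) via R2 from flow(e,d), flow(d,a)
round 2: derive span(f) via R2 from flow(f,c), flow(c,b)
round 2: derive span(h) via R2 from flow(h,a), flow(a,c)
round 3: derive flow(a,a) via R1 from flow(a,b), flow(b,a)
round 3: derive flow(a,d) via R1 from flow(a,b), flow(b,d)
round 3: derive flow(a,e) via R1 from flow(a,b), flow(b,e)
round 3: derive flow(a,h) via R1 from flow(a,b), flow(b,h)
round 3: derive flow(b,b) via R1 from flow(b,a), flow(a,b)
round 3: derive flow(c,a) via R1 from flow(c,b), flow(b,a)
round 3: derive flow(c,c) via R1 from flow(c,b), flow(b,c)
round 3: derive flow(c,d) via R1 from flow(c,b), flow(b,d)
round 3: derive flow(d,b) via R1 from flow(d,a), flow(a,b)
round 3: derive flow(d,e) via R1 from flow(d,c), flow(c,e)
round 3: derive flow(d,h) via R1 from flow(d,c), flow(c,h)
round 3: derive flow(e,b) via R1 from flow(e,a), flow(a,b)
round 3: derive flow(f,e) via R1 from flow(f,b), flow(b,e)
round 3: derive flow(f,h) via R1 from flow(f,b), flow(b,h)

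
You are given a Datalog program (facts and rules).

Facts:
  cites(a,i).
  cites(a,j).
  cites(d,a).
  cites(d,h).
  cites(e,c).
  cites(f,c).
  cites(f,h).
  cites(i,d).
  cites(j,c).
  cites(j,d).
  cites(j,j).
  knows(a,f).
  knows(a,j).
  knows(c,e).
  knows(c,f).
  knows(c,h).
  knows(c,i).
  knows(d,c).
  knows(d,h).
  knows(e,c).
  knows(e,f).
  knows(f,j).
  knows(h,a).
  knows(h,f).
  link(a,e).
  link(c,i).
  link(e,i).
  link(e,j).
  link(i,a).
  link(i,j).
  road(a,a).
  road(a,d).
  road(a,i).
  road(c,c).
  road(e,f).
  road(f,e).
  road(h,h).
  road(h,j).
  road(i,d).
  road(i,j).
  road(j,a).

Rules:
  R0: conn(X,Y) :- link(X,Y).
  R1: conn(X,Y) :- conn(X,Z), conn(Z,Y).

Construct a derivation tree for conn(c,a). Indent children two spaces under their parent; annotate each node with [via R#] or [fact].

round 1: derive conn(a,e) via R0 from link(a,e)
round 1: derive conn(c,i) via R0 from link(c,i)
round 1: derive conn(e,i) via R0 from link(e,i)
round 1: derive conn(e,j) via R0 from link(e,j)
round 1: derive conn(i,a) via R0 from link(i,a)
round 1: derive conn(i,j) via R0 from link(i,j)
round 2: derive conn(a,i) via R1 from conn(a,e), conn(e,i)
round 2: derive conn(a,j) via R1 from conn(a,e), conn(e,j)
round 2: derive conn(c,a) via R1 from conn(c,i), conn(i,a)
round 2: derive conn(c,j) via R1 from conn(c,i), conn(i,j)
round 2: derive conn(e,a) via R1 from conn(e,i), conn(i,a)
round 2: derive conn(i,e) via R1 from conn(i,a), conn(a,e)
round 3: derive conn(a,a) via R1 from conn(a,e), conn(e,a)
round 3: derive conn(c,e) via R1 from conn(c,a), conn(a,e)
round 3: derive conn(e,e) via R1 from conn(e,a), conn(a,e)
round 3: derive conn(i,i) via R1 from conn(i,a), conn(a,i)

conn(c,a)  [via R1]
  conn(c,i)  [via R0]
    link(c,i)  [fact]
  conn(i,a)  [via R0]
    link(i,a)  [fact]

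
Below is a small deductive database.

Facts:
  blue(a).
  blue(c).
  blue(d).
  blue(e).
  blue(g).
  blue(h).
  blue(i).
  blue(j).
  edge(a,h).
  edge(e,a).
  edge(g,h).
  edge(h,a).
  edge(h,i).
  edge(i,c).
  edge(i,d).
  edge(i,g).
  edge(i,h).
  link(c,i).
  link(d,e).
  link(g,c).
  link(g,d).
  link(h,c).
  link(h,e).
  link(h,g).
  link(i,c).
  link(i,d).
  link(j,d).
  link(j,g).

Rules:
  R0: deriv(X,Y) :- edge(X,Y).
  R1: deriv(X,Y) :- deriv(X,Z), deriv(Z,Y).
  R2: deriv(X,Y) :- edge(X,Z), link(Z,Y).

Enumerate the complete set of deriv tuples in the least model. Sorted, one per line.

round 1: derive deriv(a,h) via R0 from edge(a,h)
round 1: derive deriv(e,a) via R0 from edge(e,a)
round 1: derive deriv(g,h) via R0 from edge(g,h)
round 1: derive deriv(h,a) via R0 from edge(h,a)
round 1: derive deriv(h,i) via R0 from edge(h,i)
round 1: derive deriv(i,c) via R0 from edge(i,c)
round 1: derive deriv(i,d) via R0 from edge(i,d)
round 1: derive deriv(i,g) via R0 from edge(i,g)
round 1: derive deriv(i,h) via R0 from edge(i,h)
round 1: derive deriv(a,c) via R2 from edge(a,h), link(h,c)
round 1: derive deriv(a,e) via R2 from edge(a,h), link(h,e)
round 1: derive deriv(a,g) via R2 from edge(a,h), link(h,g)
round 1: derive deriv(g,c) via R2 from edge(g,h), link(h,c)
round 1: derive deriv(g,e) via R2 from edge(g,h), link(h,e)
round 1: derive deriv(g,g) via R2 from edge(g,h), link(h,g)
round 1: derive deriv(h,c) via R2 from edge(h,i), link(i,c)
round 1: derive deriv(h,d) via R2 from edge(h,i), link(i,d)
round 1: derive deriv(i,e) via R2 from edge(i,d), link(d,e)
round 1: derive deriv(i,i) via R2 from edge(i,c), link(c,i)
round 2: derive deriv(a,a) via R1 from deriv(a,e), deriv(e,a)
round 2: derive deriv(a,d) via R1 from deriv(a,h), deriv(h,d)
round 2: derive deriv(a,i) via R1 from deriv(a,h), deriv(h,i)
round 2: derive deriv(e,c) via R1 from deriv(e,a), deriv(a,c)
round 2: derive deriv(e,e) via R1 from deriv(e,a), deriv(a,e)
round 2: derive deriv(e,g) via R1 from deriv(e,a), deriv(a,g)
round 2: derive deriv(e,h) via R1 from deriv(e,a), deriv(a,h)
round 2: derive deriv(g,a) via R1 from deriv(g,e), deriv(e,a)
round 2: derive deriv(g,d) via R1 from deriv(g,h), deriv(h,d)
round 2: derive deriv(g,i) via R1 from deriv(g,h), deriv(h,i)
round 2: derive deriv(h,e) via R1 from deriv(h,a), deriv(a,e)
round 2: derive deriv(h,g) via R1 from deriv(h,a), deriv(a,g)
round 2: derive deriv(h,h) via R1 from deriv(h,a), deriv(a,h)
round 2: derive deriv(i,a) via R1 from deriv(i,e), deriv(e,a)
round 3: derive deriv(e,d) via R1 from deriv(e,a), deriv(a,d)
round 3: derive deriv(e,i) via R1 from deriv(e,a), deriv(a,i)

deriv(a,a)
deriv(a,c)
deriv(a,d)
deriv(a,e)
deriv(a,g)
deriv(a,h)
deriv(a,i)
deriv(e,a)
deriv(e,c)
deriv(e,d)
deriv(e,e)
deriv(e,g)
deriv(e,h)
deriv(e,i)
deriv(g,a)
deriv(g,c)
deriv(g,d)
deriv(g,e)
deriv(g,g)
deriv(g,h)
deriv(g,i)
deriv(h,a)
deriv(h,c)
deriv(h,d)
deriv(h,e)
deriv(h,g)
deriv(h,h)
deriv(h,i)
deriv(i,a)
deriv(i,c)
deriv(i,d)
deriv(i,e)
deriv(i,g)
deriv(i,h)
deriv(i,i)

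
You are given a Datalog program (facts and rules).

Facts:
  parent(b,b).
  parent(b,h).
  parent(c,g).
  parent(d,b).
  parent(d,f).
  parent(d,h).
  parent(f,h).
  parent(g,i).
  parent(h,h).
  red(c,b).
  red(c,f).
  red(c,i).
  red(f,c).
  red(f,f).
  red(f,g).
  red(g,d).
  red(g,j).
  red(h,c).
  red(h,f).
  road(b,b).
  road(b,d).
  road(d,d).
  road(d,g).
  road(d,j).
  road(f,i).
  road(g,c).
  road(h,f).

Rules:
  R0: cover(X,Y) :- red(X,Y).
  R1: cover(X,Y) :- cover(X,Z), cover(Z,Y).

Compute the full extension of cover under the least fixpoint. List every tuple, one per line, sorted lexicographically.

cover(c,b)
cover(c,c)
cover(c,d)
cover(c,f)
cover(c,g)
cover(c,i)
cover(c,j)
cover(f,b)
cover(f,c)
cover(f,d)
cover(f,f)
cover(f,g)
cover(f,i)
cover(f,j)
cover(g,d)
cover(g,j)
cover(h,b)
cover(h,c)
cover(h,d)
cover(h,f)
cover(h,g)
cover(h,i)
cover(h,j)

round 1: derive cover(c,b) via R0 from red(c,b)
round 1: derive cover(c,f) via R0 from red(c,f)
round 1: derive cover(c,i) via R0 from red(c,i)
round 1: derive cover(f,c) via R0 from red(f,c)
round 1: derive cover(f,f) via R0 from red(f,f)
round 1: derive cover(f,g) via R0 from red(f,g)
round 1: derive cover(g,d) via R0 from red(g,d)
round 1: derive cover(g,j) via R0 from red(g,j)
round 1: derive cover(h,c) via R0 from red(h,c)
round 1: derive cover(h,f) via R0 from red(h,f)
round 2: derive cover(c,c) via R1 from cover(c,f), cover(f,c)
round 2: derive cover(c,g) via R1 from cover(c,f), cover(f,g)
round 2: derive cover(f,b) via R1 from cover(f,c), cover(c,b)
round 2: derive cover(f,d) via R1 from cover(f,g), cover(g,d)
round 2: derive cover(f,i) via R1 from cover(f,c), cover(c,i)
round 2: derive cover(f,j) via R1 from cover(f,g), cover(g,j)
round 2: derive cover(h,b) via R1 from cover(h,c), cover(c,b)
round 2: derive cover(h,g) via R1 from cover(h,f), cover(f,g)
round 2: derive cover(h,i) via R1 from cover(h,c), cover(c,i)
round 3: derive cover(c,d) via R1 from cover(c,f), cover(f,d)
round 3: derive cover(c,j) via R1 from cover(c,f), cover(f,j)
round 3: derive cover(h,d) via R1 from cover(h,f), cover(f,d)
round 3: derive cover(h,j) via R1 from cover(h,f), cover(f,j)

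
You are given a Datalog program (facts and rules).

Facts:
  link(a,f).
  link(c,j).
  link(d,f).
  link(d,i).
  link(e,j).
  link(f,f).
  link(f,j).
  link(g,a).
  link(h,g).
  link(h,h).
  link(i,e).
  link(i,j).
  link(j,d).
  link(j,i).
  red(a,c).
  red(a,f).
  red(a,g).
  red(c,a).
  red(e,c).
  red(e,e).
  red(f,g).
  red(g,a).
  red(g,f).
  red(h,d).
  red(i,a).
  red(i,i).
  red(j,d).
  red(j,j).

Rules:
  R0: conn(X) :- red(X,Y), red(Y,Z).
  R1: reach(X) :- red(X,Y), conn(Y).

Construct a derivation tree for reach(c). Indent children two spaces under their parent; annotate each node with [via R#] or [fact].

reach(c)  [via R1]
  red(c,a)  [fact]
  conn(a)  [via R0]
    red(a,c)  [fact]
    red(c,a)  [fact]

round 1: derive conn(a) via R0 from red(a,c), red(c,a)
round 1: derive conn(c) via R0 from red(c,a), red(a,c)
round 1: derive conn(e) via R0 from red(e,c), red(c,a)
round 1: derive conn(f) via R0 from red(f,g), red(g,a)
round 1: derive conn(g) via R0 from red(g,a), red(a,c)
round 1: derive conn(i) via R0 from red(i,a), red(a,c)
round 1: derive conn(j) via R0 from red(j,j), red(j,d)
round 2: derive reach(a) via R1 from red(a,c), conn(c)
round 2: derive reach(c) via R1 from red(c,a), conn(a)
round 2: derive reach(e) via R1 from red(e,c), conn(c)
round 2: derive reach(f) via R1 from red(f,g), conn(g)
round 2: derive reach(g) via R1 from red(g,a), conn(a)
round 2: derive reach(i) via R1 from red(i,a), conn(a)
round 2: derive reach(j) via R1 from red(j,j), conn(j)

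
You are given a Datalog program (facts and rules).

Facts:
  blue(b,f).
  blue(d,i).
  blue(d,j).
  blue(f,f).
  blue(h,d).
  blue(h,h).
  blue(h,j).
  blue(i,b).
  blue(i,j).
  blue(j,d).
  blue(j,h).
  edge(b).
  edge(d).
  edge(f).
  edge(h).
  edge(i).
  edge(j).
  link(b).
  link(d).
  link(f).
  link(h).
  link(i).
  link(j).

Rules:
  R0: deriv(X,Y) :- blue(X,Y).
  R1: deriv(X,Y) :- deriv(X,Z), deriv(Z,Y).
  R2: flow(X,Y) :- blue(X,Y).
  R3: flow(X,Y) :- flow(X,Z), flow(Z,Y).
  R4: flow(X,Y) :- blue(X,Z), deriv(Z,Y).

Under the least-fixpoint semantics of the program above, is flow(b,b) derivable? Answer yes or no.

round 1: derive deriv(b,f) via R0 from blue(b,f)
round 1: derive deriv(d,i) via R0 from blue(d,i)
round 1: derive deriv(d,j) via R0 from blue(d,j)
round 1: derive deriv(f,f) via R0 from blue(f,f)
round 1: derive deriv(h,d) via R0 from blue(h,d)
round 1: derive deriv(h,h) via R0 from blue(h,h)
round 1: derive deriv(h,j) via R0 from blue(h,j)
round 1: derive deriv(i,b) via R0 from blue(i,b)
round 1: derive deriv(i,j) via R0 from blue(i,j)
round 1: derive deriv(j,d) via R0 from blue(j,d)
round 1: derive deriv(j,h) via R0 from blue(j,h)
round 1: derive flow(b,f) via R2 from blue(b,f)
round 1: derive flow(d,i) via R2 from blue(d,i)
round 1: derive flow(d,j) via R2 from blue(d,j)
round 1: derive flow(f,f) via R2 from blue(f,f)
round 1: derive flow(h,d) via R2 from blue(h,d)
round 1: derive flow(h,h) via R2 from blue(h,h)
round 1: derive flow(h,j) via R2 from blue(h,j)
round 1: derive flow(i,b) via R2 from blue(i,b)
round 1: derive flow(i,j) via R2 from blue(i,j)
round 1: derive flow(j,d) via R2 from blue(j,d)
round 1: derive flow(j,h) via R2 from blue(j,h)
round 2: derive deriv(d,b) via R1 from deriv(d,i), deriv(i,b)
round 2: derive deriv(d,d) via R1 from deriv(d,j), deriv(j,d)
round 2: derive deriv(d,h) via R1 from deriv(d,j), deriv(j,h)
round 2: derive deriv(h,i) via R1 from deriv(h,d), deriv(d,i)
round 2: derive deriv(i,d) via R1 from deriv(i,j), deriv(j,d)
round 2: derive deriv(i,f) via R1 from deriv(i,b), deriv(b,f)
round 2: derive deriv(i,h) via R1 from deriv(i,j), deriv(j,h)
round 2: derive deriv(j,i) via R1 from deriv(j,d), deriv(d,i)
round 2: derive deriv(j,j) via R1 from deriv(j,d), deriv(d,j)
round 2: derive flow(d,b) via R3 from flow(d,i), flow(i,b)
round 2: derive flow(d,d) via R3 from flow(d,j), flow(j,d)
round 2: derive flow(d,h) via R3 from flow(d,j), flow(j,h)
round 2: derive flow(h,i) via R3 from flow(h,d), flow(d,i)
round 2: derive flow(i,d) via R3 from flow(i,j), flow(j,d)
round 2: derive flow(i,f) via R3 from flow(i,b), flow(b,f)
round 2: derive flow(i,h) via R3 from flow(i,j), flow(j,h)
round 2: derive flow(j,i) via R3 from flow(j,d), flow(d,i)
round 2: derive flow(j,j) via R3 from flow(j,d), flow(d,j)
round 3: derive deriv(d,f) via R1 from deriv(d,b), deriv(b,f)
round 3: derive deriv(h,b) via R1 from deriv(h,d), deriv(d,b)
round 3: derive deriv(h,f) via R1 from deriv(h,i), deriv(i,f)
round 3: derive deriv(i,i) via R1 from deriv(i,d), deriv(d,i)
round 3: derive deriv(j,b) via R1 from deriv(j,d), deriv(d,b)
round 3: derive deriv(j,f) via R1 from deriv(j,i), deriv(i,f)
round 3: derive flow(d,f) via R3 from flow(d,b), flow(b,f)
round 3: derive flow(h,b) via R3 from flow(h,d), flow(d,b)
round 3: derive flow(h,f) via R3 from flow(h,i), flow(i,f)
round 3: derive flow(i,i) via R3 from flow(i,d), flow(d,i)
round 3: derive flow(j,b) via R3 from flow(j,d), flow(d,b)
round 3: derive flow(j,f) via R3 from flow(j,i), flow(i,f)

no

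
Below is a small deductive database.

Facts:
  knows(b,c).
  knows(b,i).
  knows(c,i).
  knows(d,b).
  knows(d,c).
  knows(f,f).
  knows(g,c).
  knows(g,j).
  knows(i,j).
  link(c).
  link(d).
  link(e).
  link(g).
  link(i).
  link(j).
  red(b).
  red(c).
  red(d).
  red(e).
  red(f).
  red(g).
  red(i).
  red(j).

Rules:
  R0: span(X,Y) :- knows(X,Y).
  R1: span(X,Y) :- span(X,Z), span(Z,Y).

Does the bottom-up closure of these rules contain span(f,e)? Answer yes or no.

no

round 1: derive span(b,c) via R0 from knows(b,c)
round 1: derive span(b,i) via R0 from knows(b,i)
round 1: derive span(c,i) via R0 from knows(c,i)
round 1: derive span(d,b) via R0 from knows(d,b)
round 1: derive span(d,c) via R0 from knows(d,c)
round 1: derive span(f,f) via R0 from knows(f,f)
round 1: derive span(g,c) via R0 from knows(g,c)
round 1: derive span(g,j) via R0 from knows(g,j)
round 1: derive span(i,j) via R0 from knows(i,j)
round 2: derive span(b,j) via R1 from span(b,i), span(i,j)
round 2: derive span(c,j) via R1 from span(c,i), span(i,j)
round 2: derive span(d,i) via R1 from span(d,b), span(b,i)
round 2: derive span(g,i) via R1 from span(g,c), span(c,i)
round 3: derive span(d,j) via R1 from span(d,b), span(b,j)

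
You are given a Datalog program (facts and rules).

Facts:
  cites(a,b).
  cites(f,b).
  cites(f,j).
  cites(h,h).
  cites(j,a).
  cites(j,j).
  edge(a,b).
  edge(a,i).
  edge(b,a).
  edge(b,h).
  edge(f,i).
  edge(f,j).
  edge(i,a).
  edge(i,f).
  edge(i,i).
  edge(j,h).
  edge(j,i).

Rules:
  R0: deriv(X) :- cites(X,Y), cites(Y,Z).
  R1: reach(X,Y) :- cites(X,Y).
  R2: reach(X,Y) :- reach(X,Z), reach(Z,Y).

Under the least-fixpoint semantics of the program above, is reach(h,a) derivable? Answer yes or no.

no

round 1: derive reach(a,b) via R1 from cites(a,b)
round 1: derive reach(f,b) via R1 from cites(f,b)
round 1: derive reach(f,j) via R1 from cites(f,j)
round 1: derive reach(h,h) via R1 from cites(h,h)
round 1: derive reach(j,a) via R1 from cites(j,a)
round 1: derive reach(j,j) via R1 from cites(j,j)
round 2: derive reach(f,a) via R2 from reach(f,j), reach(j,a)
round 2: derive reach(j,b) via R2 from reach(j,a), reach(a,b)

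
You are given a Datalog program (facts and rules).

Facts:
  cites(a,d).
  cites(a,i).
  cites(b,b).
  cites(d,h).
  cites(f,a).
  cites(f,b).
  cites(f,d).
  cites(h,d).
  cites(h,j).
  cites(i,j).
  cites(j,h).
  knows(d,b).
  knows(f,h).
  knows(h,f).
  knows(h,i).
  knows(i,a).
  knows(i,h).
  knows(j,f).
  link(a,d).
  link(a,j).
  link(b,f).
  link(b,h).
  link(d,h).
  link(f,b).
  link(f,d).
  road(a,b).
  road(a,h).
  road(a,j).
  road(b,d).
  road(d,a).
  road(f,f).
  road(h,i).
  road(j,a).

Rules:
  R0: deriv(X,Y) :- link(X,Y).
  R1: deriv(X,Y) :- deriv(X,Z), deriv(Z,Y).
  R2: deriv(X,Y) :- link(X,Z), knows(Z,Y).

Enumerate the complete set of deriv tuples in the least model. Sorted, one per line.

round 1: derive deriv(a,d) via R0 from link(a,d)
round 1: derive deriv(a,j) via R0 from link(a,j)
round 1: derive deriv(b,f) via R0 from link(b,f)
round 1: derive deriv(b,h) via R0 from link(b,h)
round 1: derive deriv(d,h) via R0 from link(d,h)
round 1: derive deriv(f,b) via R0 from link(f,b)
round 1: derive deriv(f,d) via R0 from link(f,d)
round 1: derive deriv(a,b) via R2 from link(a,d), knows(d,b)
round 1: derive deriv(a,f) via R2 from link(a,j), knows(j,f)
round 1: derive deriv(b,i) via R2 from link(b,h), knows(h,i)
round 1: derive deriv(d,f) via R2 from link(d,h), knows(h,f)
round 1: derive deriv(d,i) via R2 from link(d,h), knows(h,i)
round 2: derive deriv(a,h) via R1 from deriv(a,b), deriv(b,h)
round 2: derive deriv(a,i) via R1 from deriv(a,b), deriv(b,i)
round 2: derive deriv(b,b) via R1 from deriv(b,f), deriv(f,b)
round 2: derive deriv(b,d) via R1 from deriv(b,f), deriv(f,d)
round 2: derive deriv(d,b) via R1 from deriv(d,f), deriv(f,b)
round 2: derive deriv(d,d) via R1 from deriv(d,f), deriv(f,d)
round 2: derive deriv(f,f) via R1 from deriv(f,b), deriv(b,f)
round 2: derive deriv(f,h) via R1 from deriv(f,b), deriv(b,h)
round 2: derive deriv(f,i) via R1 from deriv(f,b), deriv(b,i)

deriv(a,b)
deriv(a,d)
deriv(a,f)
deriv(a,h)
deriv(a,i)
deriv(a,j)
deriv(b,b)
deriv(b,d)
deriv(b,f)
deriv(b,h)
deriv(b,i)
deriv(d,b)
deriv(d,d)
deriv(d,f)
deriv(d,h)
deriv(d,i)
deriv(f,b)
deriv(f,d)
deriv(f,f)
deriv(f,h)
deriv(f,i)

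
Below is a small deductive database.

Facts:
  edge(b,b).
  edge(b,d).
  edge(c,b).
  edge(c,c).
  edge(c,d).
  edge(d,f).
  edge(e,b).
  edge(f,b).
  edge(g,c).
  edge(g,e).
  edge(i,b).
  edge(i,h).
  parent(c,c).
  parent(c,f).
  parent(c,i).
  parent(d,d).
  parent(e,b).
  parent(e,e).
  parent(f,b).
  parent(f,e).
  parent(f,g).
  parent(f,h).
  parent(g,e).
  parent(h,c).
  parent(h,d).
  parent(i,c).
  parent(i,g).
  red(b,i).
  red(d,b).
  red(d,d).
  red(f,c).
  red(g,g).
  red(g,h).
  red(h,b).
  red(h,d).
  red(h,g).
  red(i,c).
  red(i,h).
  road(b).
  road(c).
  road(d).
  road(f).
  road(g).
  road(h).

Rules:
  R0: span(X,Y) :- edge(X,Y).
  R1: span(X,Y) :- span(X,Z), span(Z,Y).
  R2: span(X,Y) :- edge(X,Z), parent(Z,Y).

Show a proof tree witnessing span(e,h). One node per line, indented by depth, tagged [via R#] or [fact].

span(e,h)  [via R1]
  span(e,b)  [via R0]
    edge(e,b)  [fact]
  span(b,h)  [via R1]
    span(b,d)  [via R0]
      edge(b,d)  [fact]
    span(d,h)  [via R2]
      edge(d,f)  [fact]
      parent(f,h)  [fact]

round 1: derive span(b,b) via R0 from edge(b,b)
round 1: derive span(b,d) via R0 from edge(b,d)
round 1: derive span(c,b) via R0 from edge(c,b)
round 1: derive span(c,c) via R0 from edge(c,c)
round 1: derive span(c,d) via R0 from edge(c,d)
round 1: derive span(d,f) via R0 from edge(d,f)
round 1: derive span(e,b) via R0 from edge(e,b)
round 1: derive span(f,b) via R0 from edge(f,b)
round 1: derive span(g,c) via R0 from edge(g,c)
round 1: derive span(g,e) via R0 from edge(g,e)
round 1: derive span(i,b) via R0 from edge(i,b)
round 1: derive span(i,h) via R0 from edge(i,h)
round 1: derive span(c,f) via R2 from edge(c,c), parent(c,f)
round 1: derive span(c,i) via R2 from edge(c,c), parent(c,i)
round 1: derive span(d,b) via R2 from edge(d,f), parent(f,b)
round 1: derive span(d,e) via R2 from edge(d,f), parent(f,e)
round 1: derive span(d,g) via R2 from edge(d,f), parent(f,g)
round 1: derive span(d,h) via R2 from edge(d,f), parent(f,h)
round 1: derive span(g,b) via R2 from edge(g,e), parent(e,b)
round 1: derive span(g,f) via R2 from edge(g,c), parent(c,f)
round 1: derive span(g,i) via R2 from edge(g,c), parent(c,i)
round 1: derive span(i,c) via R2 from edge(i,h), parent(h,c)
round 1: derive span(i,d) via R2 from edge(i,h), parent(h,d)
round 2: derive span(b,e) via R1 from span(b,d), span(d,e)
round 2: derive span(b,f) via R1 from span(b,d), span(d,f)
round 2: derive span(b,g) via R1 from span(b,d), span(d,g)
round 2: derive span(b,h) via R1 from span(b,d), span(d,h)
round 2: derive span(c,e) via R1 from span(c,d), span(d,e)
round 2: derive span(c,g) via R1 from span(c,d), span(d,g)
round 2: derive span(c,h) via R1 from span(c,d), span(d,h)
round 2: derive span(d,c) via R1 from span(d,g), span(g,c)
round 2: derive span(d,d) via R1 from span(d,b), span(b,d)
round 2: derive span(d,i) via R1 from span(d,g), span(g,i)
round 2: derive span(e,d) via R1 from span(e,b), span(b,d)
round 2: derive span(f,d) via R1 from span(f,b), span(b,d)
round 2: derive span(g,d) via R1 from span(g,b), span(b,d)
round 2: derive span(g,h) via R1 from span(g,i), span(i,h)
round 2: derive span(i,e) via R1 from span(i,d), span(d,e)
round 2: derive span(i,f) via R1 from span(i,c), span(c,f)
round 2: derive span(i,g) via R1 from span(i,d), span(d,g)
round 2: derive span(i,i) via R1 from span(i,c), span(c,i)
round 3: derive span(b,c) via R1 from span(b,d), span(d,c)
round 3: derive span(b,i) via R1 from span(b,d), span(d,i)
round 3: derive span(e,c) via R1 from span(e,d), span(d,c)
round 3: derive span(e,e) via R1 from span(e,b), span(b,e)
round 3: derive span(e,f) via R1 from span(e,b), span(b,f)
round 3: derive span(e,g) via R1 from span(e,b), span(b,g)
round 3: derive span(e,h) via R1 from span(e,b), span(b,h)
round 3: derive span(e,i) via R1 from span(e,d), span(d,i)
round 3: derive span(f,c) via R1 from span(f,d), span(d,c)
round 3: derive span(f,e) via R1 from span(f,b), span(b,e)
round 3: derive span(f,f) via R1 from span(f,b), span(b,f)
round 3: derive span(f,g) via R1 from span(f,b), span(b,g)
round 3: derive span(f,h) via R1 from span(f,b), span(b,h)
round 3: derive span(f,i) via R1 from span(f,d), span(d,i)
round 3: derive span(g,g) via R1 from span(g,b), span(b,g)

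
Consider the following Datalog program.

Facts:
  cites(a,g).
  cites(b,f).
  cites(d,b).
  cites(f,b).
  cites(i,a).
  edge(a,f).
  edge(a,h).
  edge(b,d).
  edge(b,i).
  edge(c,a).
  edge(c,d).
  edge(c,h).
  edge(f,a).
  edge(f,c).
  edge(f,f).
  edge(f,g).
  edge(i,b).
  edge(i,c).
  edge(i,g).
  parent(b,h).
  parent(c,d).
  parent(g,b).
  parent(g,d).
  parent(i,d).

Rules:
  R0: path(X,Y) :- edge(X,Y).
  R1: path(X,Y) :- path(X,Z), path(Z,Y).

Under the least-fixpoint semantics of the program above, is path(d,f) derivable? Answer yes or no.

round 1: derive path(a,f) via R0 from edge(a,f)
round 1: derive path(a,h) via R0 from edge(a,h)
round 1: derive path(b,d) via R0 from edge(b,d)
round 1: derive path(b,i) via R0 from edge(b,i)
round 1: derive path(c,a) via R0 from edge(c,a)
round 1: derive path(c,d) via R0 from edge(c,d)
round 1: derive path(c,h) via R0 from edge(c,h)
round 1: derive path(f,a) via R0 from edge(f,a)
round 1: derive path(f,c) via R0 from edge(f,c)
round 1: derive path(f,f) via R0 from edge(f,f)
round 1: derive path(f,g) via R0 from edge(f,g)
round 1: derive path(i,b) via R0 from edge(i,b)
round 1: derive path(i,c) via R0 from edge(i,c)
round 1: derive path(i,g) via R0 from edge(i,g)
round 2: derive path(a,a) via R1 from path(a,f), path(f,a)
round 2: derive path(a,c) via R1 from path(a,f), path(f,c)
round 2: derive path(a,g) via R1 from path(a,f), path(f,g)
round 2: derive path(b,b) via R1 from path(b,i), path(i,b)
round 2: derive path(b,c) via R1 from path(b,i), path(i,c)
round 2: derive path(b,g) via R1 from path(b,i), path(i,g)
round 2: derive path(c,f) via R1 from path(c,a), path(a,f)
round 2: derive path(f,d) via R1 from path(f,c), path(c,d)
round 2: derive path(f,h) via R1 from path(f,a), path(a,h)
round 2: derive path(i,a) via R1 from path(i,c), path(c,a)
round 2: derive path(i,d) via R1 from path(i,b), path(b,d)
round 2: derive path(i,h) via R1 from path(i,c), path(c,h)
round 2: derive path(i,i) via R1 from path(i,b), path(b,i)
round 3: derive path(a,d) via R1 from path(a,c), path(c,d)
round 3: derive path(b,a) via R1 from path(b,c), path(c,a)
round 3: derive path(b,f) via R1 from path(b,c), path(c,f)
round 3: derive path(b,h) via R1 from path(b,c), path(c,h)
round 3: derive path(c,c) via R1 from path(c,a), path(a,c)
round 3: derive path(c,g) via R1 from path(c,a), path(a,g)
round 3: derive path(i,f) via R1 from path(i,a), path(a,f)

no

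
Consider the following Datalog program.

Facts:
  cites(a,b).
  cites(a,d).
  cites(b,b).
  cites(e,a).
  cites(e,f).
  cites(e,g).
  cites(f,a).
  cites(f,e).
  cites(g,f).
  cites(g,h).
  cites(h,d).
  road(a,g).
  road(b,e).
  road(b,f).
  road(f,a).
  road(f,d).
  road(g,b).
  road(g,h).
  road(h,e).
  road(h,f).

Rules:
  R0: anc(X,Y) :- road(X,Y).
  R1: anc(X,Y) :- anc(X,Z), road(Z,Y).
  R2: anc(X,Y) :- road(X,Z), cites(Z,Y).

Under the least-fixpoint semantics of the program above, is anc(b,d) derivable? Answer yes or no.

round 1: derive anc(a,g) via R0 from road(a,g)
round 1: derive anc(b,e) via R0 from road(b,e)
round 1: derive anc(b,f) via R0 from road(b,f)
round 1: derive anc(f,a) via R0 from road(f,a)
round 1: derive anc(f,d) via R0 from road(f,d)
round 1: derive anc(g,b) via R0 from road(g,b)
round 1: derive anc(g,h) via R0 from road(g,h)
round 1: derive anc(h,e) via R0 from road(h,e)
round 1: derive anc(h,f) via R0 from road(h,f)
round 1: derive anc(a,f) via R2 from road(a,g), cites(g,f)
round 1: derive anc(a,h) via R2 from road(a,g), cites(g,h)
round 1: derive anc(b,a) via R2 from road(b,e), cites(e,a)
round 1: derive anc(b,g) via R2 from road(b,e), cites(e,g)
round 1: derive anc(f,b) via R2 from road(f,a), cites(a,b)
round 1: derive anc(g,d) via R2 from road(g,h), cites(h,d)
round 1: derive anc(h,a) via R2 from road(h,e), cites(e,a)
round 1: derive anc(h,g) via R2 from road(h,e), cites(e,g)
round 2: derive anc(a,a) via R1 from anc(a,f), road(f,a)
round 2: derive anc(a,b) via R1 from anc(a,g), road(g,b)
round 2: derive anc(a,d) via R1 from anc(a,f), road(f,d)
round 2: derive anc(a,e) via R1 from anc(a,h), road(h,e)
round 2: derive anc(b,b) via R1 from anc(b,g), road(g,b)
round 2: derive anc(b,d) via R1 from anc(b,f), road(f,d)
round 2: derive anc(b,h) via R1 from anc(b,g), road(g,h)
round 2: derive anc(f,e) via R1 from anc(f,b), road(b,e)
round 2: derive anc(f,f) via R1 from anc(f,b), road(b,f)
round 2: derive anc(f,g) via R1 from anc(f,a), road(a,g)
round 2: derive anc(g,e) via R1 from anc(g,b), road(b,e)
round 2: derive anc(g,f) via R1 from anc(g,b), road(b,f)
round 2: derive anc(h,b) via R1 from anc(h,g), road(g,b)
round 2: derive anc(h,d) via R1 from anc(h,f), road(f,d)
round 2: derive anc(h,h) via R1 from anc(h,g), road(g,h)
round 3: derive anc(f,h) via R1 from anc(f,g), road(g,h)
round 3: derive anc(g,a) via R1 from anc(g,f), road(f,a)
round 4: derive anc(g,g) via R1 from anc(g,a), road(a,g)

yes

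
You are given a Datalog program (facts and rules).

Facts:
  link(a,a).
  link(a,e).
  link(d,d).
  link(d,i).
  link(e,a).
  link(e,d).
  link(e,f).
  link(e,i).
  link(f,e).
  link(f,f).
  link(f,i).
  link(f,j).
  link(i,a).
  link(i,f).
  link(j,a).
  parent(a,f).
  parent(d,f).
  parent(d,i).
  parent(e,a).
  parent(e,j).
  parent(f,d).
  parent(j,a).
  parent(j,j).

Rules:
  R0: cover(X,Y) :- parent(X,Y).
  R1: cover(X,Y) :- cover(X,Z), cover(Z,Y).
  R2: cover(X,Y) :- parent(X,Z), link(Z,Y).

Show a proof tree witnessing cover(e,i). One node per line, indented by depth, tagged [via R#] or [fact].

cover(e,i)  [via R1]
  cover(e,a)  [via R0]
    parent(e,a)  [fact]
  cover(a,i)  [via R2]
    parent(a,f)  [fact]
    link(f,i)  [fact]

round 1: derive cover(a,f) via R0 from parent(a,f)
round 1: derive cover(d,f) via R0 from parent(d,f)
round 1: derive cover(d,i) via R0 from parent(d,i)
round 1: derive cover(e,a) via R0 from parent(e,a)
round 1: derive cover(e,j) via R0 from parent(e,j)
round 1: derive cover(f,d) via R0 from parent(f,d)
round 1: derive cover(j,a) via R0 from parent(j,a)
round 1: derive cover(j,j) via R0 from parent(j,j)
round 1: derive cover(a,e) via R2 from parent(a,f), link(f,e)
round 1: derive cover(a,i) via R2 from parent(a,f), link(f,i)
round 1: derive cover(a,j) via R2 from parent(a,f), link(f,j)
round 1: derive cover(d,a) via R2 from parent(d,i), link(i,a)
round 1: derive cover(d,e) via R2 from parent(d,f), link(f,e)
round 1: derive cover(d,j) via R2 from parent(d,f), link(f,j)
round 1: derive cover(e,e) via R2 from parent(e,a), link(a,e)
round 1: derive cover(f,i) via R2 from parent(f,d), link(d,i)
round 1: derive cover(j,e) via R2 from parent(j,a), link(a,e)
round 2: derive cover(a,a) via R1 from cover(a,e), cover(e,a)
round 2: derive cover(a,d) via R1 from cover(a,f), cover(f,d)
round 2: derive cover(d,d) via R1 from cover(d,f), cover(f,d)
round 2: derive cover(e,f) via R1 from cover(e,a), cover(a,f)
round 2: derive cover(e,i) via R1 from cover(e,a), cover(a,i)
round 2: derive cover(f,a) via R1 from cover(f,d), cover(d,a)
round 2: derive cover(f,e) via R1 from cover(f,d), cover(d,e)
round 2: derive cover(f,f) via R1 from cover(f,d), cover(d,f)
round 2: derive cover(f,j) via R1 from cover(f,d), cover(d,j)
round 2: derive cover(j,f) via R1 from cover(j,a), cover(a,f)
round 2: derive cover(j,i) via R1 from cover(j,a), cover(a,i)
round 3: derive cover(e,d) via R1 from cover(e,a), cover(a,d)
round 3: derive cover(j,d) via R1 from cover(j,a), cover(a,d)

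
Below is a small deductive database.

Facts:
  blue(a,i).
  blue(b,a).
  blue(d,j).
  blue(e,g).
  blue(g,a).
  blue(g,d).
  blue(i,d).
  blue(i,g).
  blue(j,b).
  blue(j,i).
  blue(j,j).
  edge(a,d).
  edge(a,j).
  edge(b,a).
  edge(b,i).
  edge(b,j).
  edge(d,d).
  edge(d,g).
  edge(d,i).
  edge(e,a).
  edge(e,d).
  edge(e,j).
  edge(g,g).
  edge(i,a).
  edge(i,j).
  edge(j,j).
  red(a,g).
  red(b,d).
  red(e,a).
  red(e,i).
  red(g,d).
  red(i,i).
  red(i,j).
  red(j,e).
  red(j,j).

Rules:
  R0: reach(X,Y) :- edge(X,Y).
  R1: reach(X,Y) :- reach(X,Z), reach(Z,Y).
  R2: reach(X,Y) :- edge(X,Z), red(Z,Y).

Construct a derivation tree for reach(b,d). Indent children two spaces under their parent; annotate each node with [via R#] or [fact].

round 1: derive reach(a,d) via R0 from edge(a,d)
round 1: derive reach(a,j) via R0 from edge(a,j)
round 1: derive reach(b,a) via R0 from edge(b,a)
round 1: derive reach(b,i) via R0 from edge(b,i)
round 1: derive reach(b,j) via R0 from edge(b,j)
round 1: derive reach(d,d) via R0 from edge(d,d)
round 1: derive reach(d,g) via R0 from edge(d,g)
round 1: derive reach(d,i) via R0 from edge(d,i)
round 1: derive reach(e,a) via R0 from edge(e,a)
round 1: derive reach(e,d) via R0 from edge(e,d)
round 1: derive reach(e,j) via R0 from edge(e,j)
round 1: derive reach(g,g) via R0 from edge(g,g)
round 1: derive reach(i,a) via R0 from edge(i,a)
round 1: derive reach(i,j) via R0 from edge(i,j)
round 1: derive reach(j,j) via R0 from edge(j,j)
round 1: derive reach(a,e) via R2 from edge(a,j), red(j,e)
round 1: derive reach(b,e) via R2 from edge(b,j), red(j,e)
round 1: derive reach(b,g) via R2 from edge(b,a), red(a,g)
round 1: derive reach(d,j) via R2 from edge(d,i), red(i,j)
round 1: derive reach(e,e) via R2 from edge(e,j), red(j,e)
round 1: derive reach(e,g) via R2 from edge(e,a), red(a,g)
round 1: derive reach(g,d) via R2 from edge(g,g), red(g,d)
round 1: derive reach(i,e) via R2 from edge(i,j), red(j,e)
round 1: derive reach(i,g) via R2 from edge(i,a), red(a,g)
round 1: derive reach(j,e) via R2 from edge(j,j), red(j,e)
round 2: derive reach(a,a) via R1 from reach(a,e), reach(e,a)
round 2: derive reach(a,g) via R1 from reach(a,d), reach(d,g)
round 2: derive reach(a,i) via R1 from reach(a,d), reach(d,i)
round 2: derive reach(b,d) via R1 from reach(b,a), reach(a,d)
round 2: derive reach(d,a) via R1 from reach(d,i), reach(i,a)
round 2: derive reach(d,e) via R1 from reach(d,i), reach(i,e)
round 2: derive reach(e,i) via R1 from reach(e,d), reach(d,i)
round 2: derive reach(g,i) via R1 from reach(g,d), reach(d,i)
round 2: derive reach(g,j) via R1 from reach(g,d), reach(d,j)
round 2: derive reach(i,d) via R1 from reach(i,a), reach(a,d)
round 2: derive reach(j,a) via R1 from reach(j,e), reach(e,a)
round 2: derive reach(j,d) via R1 from reach(j,e), reach(e,d)
round 2: derive reach(j,g) via R1 from reach(j,e), reach(e,g)
round 3: derive reach(g,a) via R1 from reach(g,d), reach(d,a)
round 3: derive reach(g,e) via R1 from reach(g,d), reach(d,e)
round 3: derive reach(i,i) via R1 from reach(i,a), reach(a,i)
round 3: derive reach(j,i) via R1 from reach(j,a), reach(a,i)

reach(b,d)  [via R1]
  reach(b,a)  [via R0]
    edge(b,a)  [fact]
  reach(a,d)  [via R0]
    edge(a,d)  [fact]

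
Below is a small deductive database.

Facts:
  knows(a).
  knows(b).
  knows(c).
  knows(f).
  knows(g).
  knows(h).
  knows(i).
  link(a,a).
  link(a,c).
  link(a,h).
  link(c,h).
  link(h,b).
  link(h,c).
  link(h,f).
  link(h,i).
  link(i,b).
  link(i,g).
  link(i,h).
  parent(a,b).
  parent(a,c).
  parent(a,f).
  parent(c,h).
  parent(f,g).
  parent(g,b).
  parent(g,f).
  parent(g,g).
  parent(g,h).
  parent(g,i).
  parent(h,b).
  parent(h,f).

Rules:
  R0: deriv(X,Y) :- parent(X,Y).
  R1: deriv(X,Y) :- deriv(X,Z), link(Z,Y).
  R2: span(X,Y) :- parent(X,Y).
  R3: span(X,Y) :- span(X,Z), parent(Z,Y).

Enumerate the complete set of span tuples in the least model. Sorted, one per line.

span(a,b)
span(a,c)
span(a,f)
span(a,g)
span(a,h)
span(a,i)
span(c,b)
span(c,f)
span(c,g)
span(c,h)
span(c,i)
span(f,b)
span(f,f)
span(f,g)
span(f,h)
span(f,i)
span(g,b)
span(g,f)
span(g,g)
span(g,h)
span(g,i)
span(h,b)
span(h,f)
span(h,g)
span(h,h)
span(h,i)

round 1: derive span(a,b) via R2 from parent(a,b)
round 1: derive span(a,c) via R2 from parent(a,c)
round 1: derive span(a,f) via R2 from parent(a,f)
round 1: derive span(c,h) via R2 from parent(c,h)
round 1: derive span(f,g) via R2 from parent(f,g)
round 1: derive span(g,b) via R2 from parent(g,b)
round 1: derive span(g,f) via R2 from parent(g,f)
round 1: derive span(g,g) via R2 from parent(g,g)
round 1: derive span(g,h) via R2 from parent(g,h)
round 1: derive span(g,i) via R2 from parent(g,i)
round 1: derive span(h,b) via R2 from parent(h,b)
round 1: derive span(h,f) via R2 from parent(h,f)
round 2: derive span(a,g) via R3 from span(a,f), parent(f,g)
round 2: derive span(a,h) via R3 from span(a,c), parent(c,h)
round 2: derive span(c,b) via R3 from span(c,h), parent(h,b)
round 2: derive span(c,f) via R3 from span(c,h), parent(h,f)
round 2: derive span(f,b) via R3 from span(f,g), parent(g,b)
round 2: derive span(f,f) via R3 from span(f,g), parent(g,f)
round 2: derive span(f,h) via R3 from span(f,g), parent(g,h)
round 2: derive span(f,i) via R3 from span(f,g), parent(g,i)
round 2: derive span(h,g) via R3 from span(h,f), parent(f,g)
round 3: derive span(a,i) via R3 from span(a,g), parent(g,i)
round 3: derive span(c,g) via R3 from span(c,f), parent(f,g)
round 3: derive span(h,h) via R3 from span(h,g), parent(g,h)
round 3: derive span(h,i) via R3 from span(h,g), parent(g,i)
round 4: derive span(c,i) via R3 from span(c,g), parent(g,i)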